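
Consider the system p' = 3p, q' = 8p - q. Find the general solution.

Coefficient matrix A = [[3, 0], [8, -1]].
Characteristic polynomial det(A - λI) = λ^2 - 2λ - 3 = 0.
Eigenvalues λ = -1, 3.
For λ=-1: (A-λI) row 1 is [4, 0], so an eigenvector is (0, 1).
For λ=3: (A-λI) row 2 is [8, -4], so an eigenvector is (-1, -2).
General solution: c_1e^(-t)(0,1) + c_2e^(3t)(-1,-2).

p(t) = -c_2e^(3t), q(t) = c_1e^(-t) - 2c_2e^(3t)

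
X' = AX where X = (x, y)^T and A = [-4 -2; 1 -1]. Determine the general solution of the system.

Coefficient matrix A = [[-4, -2], [1, -1]].
Characteristic polynomial det(A - λI) = λ^2 + 5λ + 6 = 0.
Eigenvalues λ = -3, -2.
For λ=-3: (A-λI) row 1 is [-1, -2], so an eigenvector is (2, -1).
For λ=-2: (A-λI) row 1 is [-2, -2], so an eigenvector is (-1, 1).
General solution: c_1e^(-3t)(2,-1) + c_2e^(-2t)(-1,1).

x(t) = 2c_1e^(-3t) - c_2e^(-2t), y(t) = -c_1e^(-3t) + c_2e^(-2t)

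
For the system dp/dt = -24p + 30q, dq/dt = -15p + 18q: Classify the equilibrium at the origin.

stable spiral

A = [[-24,30],[-15,18]]; det(A-λI) = λ^2 + 6λ + 18.
λ = -3 ± 3i: negative real part.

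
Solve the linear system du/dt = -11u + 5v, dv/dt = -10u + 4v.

u(t) = -C_1e^(-6t) + C_2e^(-t), v(t) = -C_1e^(-6t) + 2C_2e^(-t)

Coefficient matrix A = [[-11, 5], [-10, 4]].
Characteristic polynomial det(A - λI) = λ^2 + 7λ + 6 = 0.
Eigenvalues λ = -6, -1.
For λ=-6: (A-λI) row 1 is [-5, 5], so an eigenvector is (-1, -1).
For λ=-1: (A-λI) row 1 is [-10, 5], so an eigenvector is (1, 2).
General solution: C_1e^(-6t)(-1,-1) + C_2e^(-t)(1,2).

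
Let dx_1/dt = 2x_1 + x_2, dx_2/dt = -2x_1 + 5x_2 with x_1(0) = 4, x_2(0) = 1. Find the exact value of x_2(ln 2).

A = [[2,1],[-2,5]]; eigenvalues λ = 4, 3.
Eigenvectors: (-1,-2) for λ=4, (1,1) for λ=3.
From the initial condition, c_1 = 3, c_2 = 7.
x_2(ln 2) = (3)(2^4)(-2) + (7)(2^3)(1) = -40.

-40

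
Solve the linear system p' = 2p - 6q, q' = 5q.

p(t) = -c_1e^(2t) - 2c_2e^(5t), q(t) = c_2e^(5t)

Coefficient matrix A = [[2, -6], [0, 5]].
Characteristic polynomial det(A - λI) = λ^2 - 7λ + 10 = 0.
Eigenvalues λ = 2, 5.
For λ=2: (A-λI) row 1 is [0, -6], so an eigenvector is (-1, 0).
For λ=5: (A-λI) row 1 is [-3, -6], so an eigenvector is (-2, 1).
General solution: c_1e^(2t)(-1,0) + c_2e^(5t)(-2,1).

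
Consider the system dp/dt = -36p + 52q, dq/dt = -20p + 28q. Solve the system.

Coefficient matrix A = [[-36, 52], [-20, 28]].
Characteristic polynomial det(A - λI) = λ^2 + 8λ + 32 = 0.
Eigenvalues λ = -4 ± 4i (complex conjugate pair).
For λ=-4+4i: an eigenvector is (2,1) - i(-3,-2) = (2 + 3i, 1 + 2i).
A real fundamental pair from Re and Im of e^((-4+4i)t)v: X_1 = e^(-4t)(cos(4t)·(2,1) + sin(4t)·(-3,-2)), X_2 = e^(-4t)(sin(4t)·(2,1) - cos(4t)·(-3,-2)).
General solution: c_1X_1 + c_2X_2.

p(t) = -3c_1e^(-4t)sin(4t) + 2c_1e^(-4t)cos(4t) + 2c_2e^(-4t)sin(4t) + 3c_2e^(-4t)cos(4t), q(t) = -2c_1e^(-4t)sin(4t) + c_1e^(-4t)cos(4t) + c_2e^(-4t)sin(4t) + 2c_2e^(-4t)cos(4t)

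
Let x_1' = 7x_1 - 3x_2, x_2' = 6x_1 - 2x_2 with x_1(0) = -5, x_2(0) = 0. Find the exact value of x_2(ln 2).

-140

A = [[7,-3],[6,-2]]; eigenvalues λ = 4, 1.
Eigenvectors: (1,1) for λ=4, (-1,-2) for λ=1.
From the initial condition, c_1 = -10, c_2 = -5.
x_2(ln 2) = (-10)(2^4)(1) + (-5)(2^1)(-2) = -140.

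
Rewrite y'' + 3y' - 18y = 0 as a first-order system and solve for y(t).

y(t) = K_1e^(3t) + K_2e^(-6t)

Let x_1 = y, x_2 = y'. Then x_1' = x_2 and x_2' = 18x_1 - 3x_2.
A = [[0,1],[18,-3]]; det(A-λI) = λ^2 + 3λ - 18.
Eigenvalues λ = 3, -6 with eigenvectors (1,3), (1,-6).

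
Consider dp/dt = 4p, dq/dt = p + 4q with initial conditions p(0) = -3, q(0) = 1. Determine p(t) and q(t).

p(t) = -3e^(4t), q(t) = -3te^(4t) + e^(4t)

Coefficient matrix A = [[4, 0], [1, 4]].
Characteristic polynomial det(A - λI) = λ^2 - 8λ + 16 = 0.
Single eigenvalue λ = 4 with algebraic multiplicity 2.
Eigenvector v = (0,1); generalized eigenvector w with (A-λI)w=v is (1,-3).
General solution: e^(4t)[C_1·v + C_2·(t·v + w)].
Applying p(0)=-3, q(0)=1 gives C_1=-8, C_2=-3.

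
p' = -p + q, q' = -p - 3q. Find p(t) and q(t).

Coefficient matrix A = [[-1, 1], [-1, -3]].
Characteristic polynomial det(A - λI) = λ^2 + 4λ + 4 = 0.
Single eigenvalue λ = -2 with algebraic multiplicity 2.
Eigenvector v = (1,-1); generalized eigenvector w with (A-λI)w=v is (3,-2).
General solution: e^(-2t)[C_1·v + C_2·(t·v + w)].

p(t) = C_1e^(-2t) + C_2te^(-2t) + 3C_2e^(-2t), q(t) = -C_1e^(-2t) - C_2te^(-2t) - 2C_2e^(-2t)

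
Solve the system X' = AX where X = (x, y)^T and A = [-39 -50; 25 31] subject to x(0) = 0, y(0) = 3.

Coefficient matrix A = [[-39, -50], [25, 31]].
Characteristic polynomial det(A - λI) = λ^2 + 8λ + 41 = 0.
Eigenvalues λ = -4 ± 5i (complex conjugate pair).
For λ=-4+5i: an eigenvector is (1,-1) - i(3,-2) = (1 - 3i, -1 + 2i).
A real fundamental pair from Re and Im of e^((-4+5i)t)v: X_1 = e^(-4t)(cos(5t)·(1,-1) + sin(5t)·(3,-2)), X_2 = e^(-4t)(sin(5t)·(1,-1) - cos(5t)·(3,-2)).
General solution: K_1X_1 + K_2X_2.
Applying x(0)=0, y(0)=3 gives K_1=-9, K_2=-3.

x(t) = -30e^(-4t)sin(5t), y(t) = 21e^(-4t)sin(5t) + 3e^(-4t)cos(5t)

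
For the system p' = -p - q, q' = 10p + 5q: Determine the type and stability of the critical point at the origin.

A = [[-1,-1],[10,5]]; det(A-λI) = λ^2 - 4λ + 5.
λ = 2 ± i: positive real part.

unstable spiral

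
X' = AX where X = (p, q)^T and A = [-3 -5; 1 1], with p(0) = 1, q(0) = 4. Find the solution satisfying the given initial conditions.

Coefficient matrix A = [[-3, -5], [1, 1]].
Characteristic polynomial det(A - λI) = λ^2 + 2λ + 2 = 0.
Eigenvalues λ = -1 ± i (complex conjugate pair).
For λ=-1+i: an eigenvector is (1,0) - i(-2,1) = (1 + 2i, 0 - i).
A real fundamental pair from Re and Im of e^((-1+i)t)v: X_1 = e^(-t)(cos(t)·(1,0) + sin(t)·(-2,1)), X_2 = e^(-t)(sin(t)·(1,0) - cos(t)·(-2,1)).
General solution: c_1X_1 + c_2X_2.
Applying p(0)=1, q(0)=4 gives c_1=9, c_2=-4.

p(t) = -22e^(-t)sin(t) + e^(-t)cos(t), q(t) = 9e^(-t)sin(t) + 4e^(-t)cos(t)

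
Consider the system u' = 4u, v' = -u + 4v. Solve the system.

u(t) = -K_2e^(4t), v(t) = K_1e^(4t) + K_2te^(4t) + 3K_2e^(4t)

Coefficient matrix A = [[4, 0], [-1, 4]].
Characteristic polynomial det(A - λI) = λ^2 - 8λ + 16 = 0.
Single eigenvalue λ = 4 with algebraic multiplicity 2.
Eigenvector v = (0,1); generalized eigenvector w with (A-λI)w=v is (-1,3).
General solution: e^(4t)[K_1·v + K_2·(t·v + w)].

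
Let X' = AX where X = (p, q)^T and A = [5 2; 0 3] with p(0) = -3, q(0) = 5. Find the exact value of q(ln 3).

135

A = [[5,2],[0,3]]; eigenvalues λ = 5, 3.
Eigenvectors: (1,0) for λ=5, (-1,1) for λ=3.
From the initial condition, c_1 = 2, c_2 = 5.
q(ln 3) = (2)(3^5)(0) + (5)(3^3)(1) = 135.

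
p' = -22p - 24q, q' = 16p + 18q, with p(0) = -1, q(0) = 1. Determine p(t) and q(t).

Coefficient matrix A = [[-22, -24], [16, 18]].
Characteristic polynomial det(A - λI) = λ^2 + 4λ - 12 = 0.
Eigenvalues λ = 2, -6.
For λ=2: (A-λI) row 1 is [-24, -24], so an eigenvector is (-1, 1).
For λ=-6: (A-λI) row 1 is [-16, -24], so an eigenvector is (-3, 2).
General solution: C_1e^(2t)(-1,1) + C_2e^(-6t)(-3,2).
Applying p(0)=-1, q(0)=1 gives C_1=1, C_2=0.

p(t) = -e^(2t), q(t) = e^(2t)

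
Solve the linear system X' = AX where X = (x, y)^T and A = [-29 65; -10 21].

Coefficient matrix A = [[-29, 65], [-10, 21]].
Characteristic polynomial det(A - λI) = λ^2 + 8λ + 41 = 0.
Eigenvalues λ = -4 ± 5i (complex conjugate pair).
For λ=-4+5i: an eigenvector is (3,1) - i(-2,-1) = (3 + 2i, 1 + i).
A real fundamental pair from Re and Im of e^((-4+5i)t)v: X_1 = e^(-4t)(cos(5t)·(3,1) + sin(5t)·(-2,-1)), X_2 = e^(-4t)(sin(5t)·(3,1) - cos(5t)·(-2,-1)).
General solution: c_1X_1 + c_2X_2.

x(t) = -2c_1e^(-4t)sin(5t) + 3c_1e^(-4t)cos(5t) + 3c_2e^(-4t)sin(5t) + 2c_2e^(-4t)cos(5t), y(t) = -c_1e^(-4t)sin(5t) + c_1e^(-4t)cos(5t) + c_2e^(-4t)sin(5t) + c_2e^(-4t)cos(5t)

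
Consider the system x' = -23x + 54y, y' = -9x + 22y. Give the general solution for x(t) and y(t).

Coefficient matrix A = [[-23, 54], [-9, 22]].
Characteristic polynomial det(A - λI) = λ^2 + λ - 20 = 0.
Eigenvalues λ = -5, 4.
For λ=-5: (A-λI) row 1 is [-18, 54], so an eigenvector is (3, 1).
For λ=4: (A-λI) row 1 is [-27, 54], so an eigenvector is (2, 1).
General solution: K_1e^(-5t)(3,1) + K_2e^(4t)(2,1).

x(t) = 3K_1e^(-5t) + 2K_2e^(4t), y(t) = K_1e^(-5t) + K_2e^(4t)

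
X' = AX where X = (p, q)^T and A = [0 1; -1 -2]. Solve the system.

p(t) = K_1e^(-t) + K_2te^(-t) - K_2e^(-t), q(t) = -K_1e^(-t) - K_2te^(-t) + 2K_2e^(-t)

Coefficient matrix A = [[0, 1], [-1, -2]].
Characteristic polynomial det(A - λI) = λ^2 + 2λ + 1 = 0.
Single eigenvalue λ = -1 with algebraic multiplicity 2.
Eigenvector v = (1,-1); generalized eigenvector w with (A-λI)w=v is (-1,2).
General solution: e^(-t)[K_1·v + K_2·(t·v + w)].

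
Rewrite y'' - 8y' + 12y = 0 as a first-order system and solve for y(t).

Let x_1 = y, x_2 = y'. Then x_1' = x_2 and x_2' = -12x_1 + 8x_2.
A = [[0,1],[-12,8]]; det(A-λI) = λ^2 - 8λ + 12.
Eigenvalues λ = 6, 2 with eigenvectors (1,6), (1,2).

y(t) = K_1e^(6t) + K_2e^(2t)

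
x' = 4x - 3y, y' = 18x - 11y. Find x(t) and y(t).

x(t) = -c_1e^(-2t) - c_2e^(-5t), y(t) = -2c_1e^(-2t) - 3c_2e^(-5t)

Coefficient matrix A = [[4, -3], [18, -11]].
Characteristic polynomial det(A - λI) = λ^2 + 7λ + 10 = 0.
Eigenvalues λ = -2, -5.
For λ=-2: (A-λI) row 1 is [6, -3], so an eigenvector is (-1, -2).
For λ=-5: (A-λI) row 1 is [9, -3], so an eigenvector is (-1, -3).
General solution: c_1e^(-2t)(-1,-2) + c_2e^(-5t)(-1,-3).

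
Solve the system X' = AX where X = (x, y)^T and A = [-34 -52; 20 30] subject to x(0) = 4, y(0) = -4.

Coefficient matrix A = [[-34, -52], [20, 30]].
Characteristic polynomial det(A - λI) = λ^2 + 4λ + 20 = 0.
Eigenvalues λ = -2 ± 4i (complex conjugate pair).
For λ=-2+4i: an eigenvector is (2,-1) - i(-3,2) = (2 + 3i, -1 - 2i).
A real fundamental pair from Re and Im of e^((-2+4i)t)v: X_1 = e^(-2t)(cos(4t)·(2,-1) + sin(4t)·(-3,2)), X_2 = e^(-2t)(sin(4t)·(2,-1) - cos(4t)·(-3,2)).
General solution: C_1X_1 + C_2X_2.
Applying x(0)=4, y(0)=-4 gives C_1=-4, C_2=4.

x(t) = 20e^(-2t)sin(4t) + 4e^(-2t)cos(4t), y(t) = -12e^(-2t)sin(4t) - 4e^(-2t)cos(4t)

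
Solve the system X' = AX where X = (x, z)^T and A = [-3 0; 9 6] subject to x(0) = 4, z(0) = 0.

Coefficient matrix A = [[-3, 0], [9, 6]].
Characteristic polynomial det(A - λI) = λ^2 - 3λ - 18 = 0.
Eigenvalues λ = -3, 6.
For λ=-3: (A-λI) row 2 is [9, 9], so an eigenvector is (-1, 1).
For λ=6: (A-λI) row 1 is [-9, 0], so an eigenvector is (0, 1).
General solution: c_1e^(-3t)(-1,1) + c_2e^(6t)(0,1).
Applying x(0)=4, z(0)=0 gives c_1=-4, c_2=4.

x(t) = 4e^(-3t), z(t) = 4e^(6t) - 4e^(-3t)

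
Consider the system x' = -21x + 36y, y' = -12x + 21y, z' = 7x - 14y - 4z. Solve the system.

x(t) = 3c_1e^(3t) - 2c_3e^(-3t), y(t) = 2c_1e^(3t) - c_3e^(-3t), z(t) = -c_1e^(3t) + c_2e^(-4t)

Coefficient matrix A = [[-21, 36, 0], [-12, 21, 0], [7, -14, -4]].
det(A - λI) = 0 gives eigenvalues λ = 3, -4, -3.
For λ=3: eigenvector (3,2,-1).
For λ=-4: eigenvector (0,0,1).
For λ=-3: eigenvector (-2,-1,0).
General solution: c_1e^(3t)(3,2,-1) + c_2e^(-4t)(0,0,1) + c_3e^(-3t)(-2,-1,0).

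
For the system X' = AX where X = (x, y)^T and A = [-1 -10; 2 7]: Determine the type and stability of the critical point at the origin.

unstable spiral

A = [[-1,-10],[2,7]]; det(A-λI) = λ^2 - 6λ + 13.
λ = 3 ± 2i: positive real part.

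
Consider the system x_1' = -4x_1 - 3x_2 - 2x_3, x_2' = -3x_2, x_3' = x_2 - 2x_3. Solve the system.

Coefficient matrix A = [[-4, -3, -2], [0, -3, 0], [0, 1, -2]].
det(A - λI) = 0 gives eigenvalues λ = -2, -3, -4.
For λ=-2: eigenvector (1,0,-1).
For λ=-3: eigenvector (-1,1,-1).
For λ=-4: eigenvector (1,0,0).
General solution: K_1e^(-2t)(1,0,-1) + K_2e^(-3t)(-1,1,-1) + K_3e^(-4t)(1,0,0).

x_1(t) = K_1e^(-2t) - K_2e^(-3t) + K_3e^(-4t), x_2(t) = K_2e^(-3t), x_3(t) = -K_1e^(-2t) - K_2e^(-3t)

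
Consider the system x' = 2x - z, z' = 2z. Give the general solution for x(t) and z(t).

Coefficient matrix A = [[2, -1], [0, 2]].
Characteristic polynomial det(A - λI) = λ^2 - 4λ + 4 = 0.
Single eigenvalue λ = 2 with algebraic multiplicity 2.
Eigenvector v = (1,0); generalized eigenvector w with (A-λI)w=v is (2,-1).
General solution: e^(2t)[C_1·v + C_2·(t·v + w)].

x(t) = C_1e^(2t) + C_2te^(2t) + 2C_2e^(2t), z(t) = -C_2e^(2t)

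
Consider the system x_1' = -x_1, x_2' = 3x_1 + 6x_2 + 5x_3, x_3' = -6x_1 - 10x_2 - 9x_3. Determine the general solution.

x_1(t) = c_3e^(-t), x_2(t) = -c_1e^(-4t) + c_2e^(t) + c_3e^(-t), x_3(t) = 2c_1e^(-4t) - c_2e^(t) - 2c_3e^(-t)

Coefficient matrix A = [[-1, 0, 0], [3, 6, 5], [-6, -10, -9]].
det(A - λI) = 0 gives eigenvalues λ = -4, 1, -1.
For λ=-4: eigenvector (0,-1,2).
For λ=1: eigenvector (0,1,-1).
For λ=-1: eigenvector (1,1,-2).
General solution: c_1e^(-4t)(0,-1,2) + c_2e^(t)(0,1,-1) + c_3e^(-t)(1,1,-2).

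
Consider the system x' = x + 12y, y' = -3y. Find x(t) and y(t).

Coefficient matrix A = [[1, 12], [0, -3]].
Characteristic polynomial det(A - λI) = λ^2 + 2λ - 3 = 0.
Eigenvalues λ = 1, -3.
For λ=1: (A-λI) row 1 is [0, 12], so an eigenvector is (1, 0).
For λ=-3: (A-λI) row 1 is [4, 12], so an eigenvector is (-3, 1).
General solution: K_1e^(t)(1,0) + K_2e^(-3t)(-3,1).

x(t) = K_1e^(t) - 3K_2e^(-3t), y(t) = K_2e^(-3t)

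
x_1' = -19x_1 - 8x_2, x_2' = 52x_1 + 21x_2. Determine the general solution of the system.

Coefficient matrix A = [[-19, -8], [52, 21]].
Characteristic polynomial det(A - λI) = λ^2 - 2λ + 17 = 0.
Eigenvalues λ = 1 ± 4i (complex conjugate pair).
For λ=1+4i: an eigenvector is (1,-3) - i(1,-2) = (1 - i, -3 + 2i).
A real fundamental pair from Re and Im of e^((1+4i)t)v: X_1 = e^(t)(cos(4t)·(1,-3) + sin(4t)·(1,-2)), X_2 = e^(t)(sin(4t)·(1,-3) - cos(4t)·(1,-2)).
General solution: C_1X_1 + C_2X_2.

x_1(t) = C_1e^(t)sin(4t) + C_1e^(t)cos(4t) + C_2e^(t)sin(4t) - C_2e^(t)cos(4t), x_2(t) = -2C_1e^(t)sin(4t) - 3C_1e^(t)cos(4t) - 3C_2e^(t)sin(4t) + 2C_2e^(t)cos(4t)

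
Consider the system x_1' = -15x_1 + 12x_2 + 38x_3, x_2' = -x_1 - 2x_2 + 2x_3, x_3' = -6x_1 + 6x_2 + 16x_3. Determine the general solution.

Coefficient matrix A = [[-15, 12, 38], [-1, -2, 2], [-6, 6, 16]].
det(A - λI) = 0 gives eigenvalues λ = -3, -2, 4.
For λ=-3: eigenvector (1,1,0).
For λ=-2: eigenvector (-2,1,-1).
For λ=4: eigenvector (2,0,1).
General solution: c_1e^(-3t)(1,1,0) + c_2e^(-2t)(-2,1,-1) + c_3e^(4t)(2,0,1).

x_1(t) = c_1e^(-3t) - 2c_2e^(-2t) + 2c_3e^(4t), x_2(t) = c_1e^(-3t) + c_2e^(-2t), x_3(t) = -c_2e^(-2t) + c_3e^(4t)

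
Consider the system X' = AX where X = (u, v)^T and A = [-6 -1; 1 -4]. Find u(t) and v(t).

u(t) = -c_1e^(-5t) - c_2te^(-5t) - c_2e^(-5t), v(t) = c_1e^(-5t) + c_2te^(-5t) + 2c_2e^(-5t)

Coefficient matrix A = [[-6, -1], [1, -4]].
Characteristic polynomial det(A - λI) = λ^2 + 10λ + 25 = 0.
Single eigenvalue λ = -5 with algebraic multiplicity 2.
Eigenvector v = (-1,1); generalized eigenvector w with (A-λI)w=v is (-1,2).
General solution: e^(-5t)[c_1·v + c_2·(t·v + w)].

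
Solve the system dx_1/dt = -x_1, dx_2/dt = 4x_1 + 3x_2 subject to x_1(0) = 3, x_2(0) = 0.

x_1(t) = 3e^(-t), x_2(t) = 3e^(3t) - 3e^(-t)

Coefficient matrix A = [[-1, 0], [4, 3]].
Characteristic polynomial det(A - λI) = λ^2 - 2λ - 3 = 0.
Eigenvalues λ = -1, 3.
For λ=-1: (A-λI) row 2 is [4, 4], so an eigenvector is (-1, 1).
For λ=3: (A-λI) row 1 is [-4, 0], so an eigenvector is (0, -1).
General solution: C_1e^(-t)(-1,1) + C_2e^(3t)(0,-1).
Applying x_1(0)=3, x_2(0)=0 gives C_1=-3, C_2=-3.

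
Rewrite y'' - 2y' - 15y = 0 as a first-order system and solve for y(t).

Let x_1 = y, x_2 = y'. Then x_1' = x_2 and x_2' = 15x_1 + 2x_2.
A = [[0,1],[15,2]]; det(A-λI) = λ^2 - 2λ - 15.
Eigenvalues λ = -3, 5 with eigenvectors (1,-3), (1,5).

y(t) = K_1e^(-3t) + K_2e^(5t)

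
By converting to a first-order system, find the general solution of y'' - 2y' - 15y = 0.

Let x_1 = y, x_2 = y'. Then x_1' = x_2 and x_2' = 15x_1 + 2x_2.
A = [[0,1],[15,2]]; det(A-λI) = λ^2 - 2λ - 15.
Eigenvalues λ = 5, -3 with eigenvectors (1,5), (1,-3).

y(t) = c_1e^(5t) + c_2e^(-3t)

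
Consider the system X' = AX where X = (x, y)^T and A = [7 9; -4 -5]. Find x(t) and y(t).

Coefficient matrix A = [[7, 9], [-4, -5]].
Characteristic polynomial det(A - λI) = λ^2 - 2λ + 1 = 0.
Single eigenvalue λ = 1 with algebraic multiplicity 2.
Eigenvector v = (-3,2); generalized eigenvector w with (A-λI)w=v is (-2,1).
General solution: e^(t)[C_1·v + C_2·(t·v + w)].

x(t) = -3C_1e^(t) - 3C_2te^(t) - 2C_2e^(t), y(t) = 2C_1e^(t) + 2C_2te^(t) + C_2e^(t)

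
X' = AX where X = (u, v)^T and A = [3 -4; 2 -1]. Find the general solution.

u(t) = -C_1e^(t)sin(2t) + C_1e^(t)cos(2t) + C_2e^(t)sin(2t) + C_2e^(t)cos(2t), v(t) = C_1e^(t)cos(2t) + C_2e^(t)sin(2t)

Coefficient matrix A = [[3, -4], [2, -1]].
Characteristic polynomial det(A - λI) = λ^2 - 2λ + 5 = 0.
Eigenvalues λ = 1 ± 2i (complex conjugate pair).
For λ=1+2i: an eigenvector is (1,1) - i(-1,0) = (1 + i, 1).
A real fundamental pair from Re and Im of e^((1+2i)t)v: X_1 = e^(t)(cos(2t)·(1,1) + sin(2t)·(-1,0)), X_2 = e^(t)(sin(2t)·(1,1) - cos(2t)·(-1,0)).
General solution: C_1X_1 + C_2X_2.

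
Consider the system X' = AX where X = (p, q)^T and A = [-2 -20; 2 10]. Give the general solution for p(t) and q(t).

p(t) = 3c_1e^(4t)sin(2t) - c_1e^(4t)cos(2t) - c_2e^(4t)sin(2t) - 3c_2e^(4t)cos(2t), q(t) = -c_1e^(4t)sin(2t) + c_2e^(4t)cos(2t)

Coefficient matrix A = [[-2, -20], [2, 10]].
Characteristic polynomial det(A - λI) = λ^2 - 8λ + 20 = 0.
Eigenvalues λ = 4 ± 2i (complex conjugate pair).
For λ=4+2i: an eigenvector is (-1,0) - i(3,-1) = (-1 - 3i, 0 + i).
A real fundamental pair from Re and Im of e^((4+2i)t)v: X_1 = e^(4t)(cos(2t)·(-1,0) + sin(2t)·(3,-1)), X_2 = e^(4t)(sin(2t)·(-1,0) - cos(2t)·(3,-1)).
General solution: c_1X_1 + c_2X_2.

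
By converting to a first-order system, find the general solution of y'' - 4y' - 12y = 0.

y(t) = K_1e^(6t) + K_2e^(-2t)

Let x_1 = y, x_2 = y'. Then x_1' = x_2 and x_2' = 12x_1 + 4x_2.
A = [[0,1],[12,4]]; det(A-λI) = λ^2 - 4λ - 12.
Eigenvalues λ = 6, -2 with eigenvectors (1,6), (1,-2).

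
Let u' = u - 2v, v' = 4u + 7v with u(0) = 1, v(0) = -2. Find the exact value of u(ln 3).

A = [[1,-2],[4,7]]; eigenvalues λ = 5, 3.
Eigenvectors: (-1,2) for λ=5, (-1,1) for λ=3.
From the initial condition, c_1 = -1, c_2 = 0.
u(ln 3) = (-1)(3^5)(-1) + (0)(3^3)(-1) = 243.

243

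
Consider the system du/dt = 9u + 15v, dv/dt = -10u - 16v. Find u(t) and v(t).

Coefficient matrix A = [[9, 15], [-10, -16]].
Characteristic polynomial det(A - λI) = λ^2 + 7λ + 6 = 0.
Eigenvalues λ = -6, -1.
For λ=-6: (A-λI) row 1 is [15, 15], so an eigenvector is (1, -1).
For λ=-1: (A-λI) row 1 is [10, 15], so an eigenvector is (-3, 2).
General solution: C_1e^(-6t)(1,-1) + C_2e^(-t)(-3,2).

u(t) = C_1e^(-6t) - 3C_2e^(-t), v(t) = -C_1e^(-6t) + 2C_2e^(-t)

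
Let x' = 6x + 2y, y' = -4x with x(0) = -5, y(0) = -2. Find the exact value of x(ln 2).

A = [[6,2],[-4,0]]; eigenvalues λ = 4, 2.
Eigenvectors: (1,-1) for λ=4, (-1,2) for λ=2.
From the initial condition, c_1 = -12, c_2 = -7.
x(ln 2) = (-12)(2^4)(1) + (-7)(2^2)(-1) = -164.

-164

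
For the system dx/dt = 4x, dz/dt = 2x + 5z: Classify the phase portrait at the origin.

unstable node

A = [[4,0],[2,5]]; det(A-λI) = λ^2 - 9λ + 20.
λ = 4, 5: both positive.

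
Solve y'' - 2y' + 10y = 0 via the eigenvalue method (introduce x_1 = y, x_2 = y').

Let x_1 = y, x_2 = y'. Then x_1' = x_2 and x_2' = -10x_1 + 2x_2.
A = [[0,1],[-10,2]]; det(A-λI) = λ^2 - 2λ + 10.
Eigenvalues λ = 1 ± 3i.

y(t) = C_1e^(t)cos(3t) + C_2e^(t)sin(3t)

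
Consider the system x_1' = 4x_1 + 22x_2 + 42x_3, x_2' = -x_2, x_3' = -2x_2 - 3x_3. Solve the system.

Coefficient matrix A = [[4, 22, 42], [0, -1, 0], [0, -2, -3]].
det(A - λI) = 0 gives eigenvalues λ = -3, 4, -1.
For λ=-3: eigenvector (-6,0,1).
For λ=4: eigenvector (1,0,0).
For λ=-1: eigenvector (-4,-1,1).
General solution: C_1e^(-3t)(-6,0,1) + C_2e^(4t)(1,0,0) + C_3e^(-t)(-4,-1,1).

x_1(t) = -6C_1e^(-3t) + C_2e^(4t) - 4C_3e^(-t), x_2(t) = -C_3e^(-t), x_3(t) = C_1e^(-3t) + C_3e^(-t)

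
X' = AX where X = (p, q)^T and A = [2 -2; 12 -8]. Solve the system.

p(t) = K_1e^(-4t) + K_2e^(-2t), q(t) = 3K_1e^(-4t) + 2K_2e^(-2t)

Coefficient matrix A = [[2, -2], [12, -8]].
Characteristic polynomial det(A - λI) = λ^2 + 6λ + 8 = 0.
Eigenvalues λ = -4, -2.
For λ=-4: (A-λI) row 1 is [6, -2], so an eigenvector is (1, 3).
For λ=-2: (A-λI) row 1 is [4, -2], so an eigenvector is (1, 2).
General solution: K_1e^(-4t)(1,3) + K_2e^(-2t)(1,2).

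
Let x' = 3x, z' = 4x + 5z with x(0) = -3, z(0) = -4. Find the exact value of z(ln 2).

A = [[3,0],[4,5]]; eigenvalues λ = 5, 3.
Eigenvectors: (0,-1) for λ=5, (-1,2) for λ=3.
From the initial condition, c_1 = 10, c_2 = 3.
z(ln 2) = (10)(2^5)(-1) + (3)(2^3)(2) = -272.

-272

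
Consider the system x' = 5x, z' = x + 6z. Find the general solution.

Coefficient matrix A = [[5, 0], [1, 6]].
Characteristic polynomial det(A - λI) = λ^2 - 11λ + 30 = 0.
Eigenvalues λ = 5, 6.
For λ=5: (A-λI) row 2 is [1, 1], so an eigenvector is (-1, 1).
For λ=6: (A-λI) row 1 is [-1, 0], so an eigenvector is (0, -1).
General solution: C_1e^(5t)(-1,1) + C_2e^(6t)(0,-1).

x(t) = -C_1e^(5t), z(t) = C_1e^(5t) - C_2e^(6t)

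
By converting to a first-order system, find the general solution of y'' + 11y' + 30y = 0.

y(t) = C_1e^(-5t) + C_2e^(-6t)

Let x_1 = y, x_2 = y'. Then x_1' = x_2 and x_2' = -30x_1 - 11x_2.
A = [[0,1],[-30,-11]]; det(A-λI) = λ^2 + 11λ + 30.
Eigenvalues λ = -5, -6 with eigenvectors (1,-5), (1,-6).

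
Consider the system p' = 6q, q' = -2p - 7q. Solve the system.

p(t) = -3c_1e^(-4t) + 2c_2e^(-3t), q(t) = 2c_1e^(-4t) - c_2e^(-3t)

Coefficient matrix A = [[0, 6], [-2, -7]].
Characteristic polynomial det(A - λI) = λ^2 + 7λ + 12 = 0.
Eigenvalues λ = -4, -3.
For λ=-4: (A-λI) row 1 is [4, 6], so an eigenvector is (-3, 2).
For λ=-3: (A-λI) row 1 is [3, 6], so an eigenvector is (2, -1).
General solution: c_1e^(-4t)(-3,2) + c_2e^(-3t)(2,-1).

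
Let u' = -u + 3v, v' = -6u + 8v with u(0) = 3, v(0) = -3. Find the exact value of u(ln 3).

A = [[-1,3],[-6,8]]; eigenvalues λ = 2, 5.
Eigenvectors: (-1,-1) for λ=2, (1,2) for λ=5.
From the initial condition, c_1 = -9, c_2 = -6.
u(ln 3) = (-9)(3^2)(-1) + (-6)(3^5)(1) = -1377.

-1377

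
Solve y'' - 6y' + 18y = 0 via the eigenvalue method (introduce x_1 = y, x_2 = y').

y(t) = c_1e^(3t)cos(3t) + c_2e^(3t)sin(3t)

Let x_1 = y, x_2 = y'. Then x_1' = x_2 and x_2' = -18x_1 + 6x_2.
A = [[0,1],[-18,6]]; det(A-λI) = λ^2 - 6λ + 18.
Eigenvalues λ = 3 ± 3i.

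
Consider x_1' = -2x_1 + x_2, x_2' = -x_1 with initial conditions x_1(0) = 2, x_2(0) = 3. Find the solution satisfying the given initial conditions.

x_1(t) = te^(-t) + 2e^(-t), x_2(t) = te^(-t) + 3e^(-t)

Coefficient matrix A = [[-2, 1], [-1, 0]].
Characteristic polynomial det(A - λI) = λ^2 + 2λ + 1 = 0.
Single eigenvalue λ = -1 with algebraic multiplicity 2.
Eigenvector v = (-1,-1); generalized eigenvector w with (A-λI)w=v is (2,1).
General solution: e^(-t)[C_1·v + C_2·(t·v + w)].
Applying x_1(0)=2, x_2(0)=3 gives C_1=-4, C_2=-1.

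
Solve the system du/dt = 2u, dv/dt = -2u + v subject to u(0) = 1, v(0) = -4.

Coefficient matrix A = [[2, 0], [-2, 1]].
Characteristic polynomial det(A - λI) = λ^2 - 3λ + 2 = 0.
Eigenvalues λ = 2, 1.
For λ=2: (A-λI) row 2 is [-2, -1], so an eigenvector is (-1, 2).
For λ=1: (A-λI) row 1 is [1, 0], so an eigenvector is (0, 1).
General solution: K_1e^(2t)(-1,2) + K_2e^(t)(0,1).
Applying u(0)=1, v(0)=-4 gives K_1=-1, K_2=-2.

u(t) = e^(2t), v(t) = -2e^(2t) - 2e^(t)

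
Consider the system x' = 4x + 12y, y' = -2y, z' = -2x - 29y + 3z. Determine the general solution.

Coefficient matrix A = [[4, 12, 0], [0, -2, 0], [-2, -29, 3]].
det(A - λI) = 0 gives eigenvalues λ = 3, -2, 4.
For λ=3: eigenvector (0,0,1).
For λ=-2: eigenvector (-2,1,5).
For λ=4: eigenvector (1,0,-2).
General solution: K_1e^(3t)(0,0,1) + K_2e^(-2t)(-2,1,5) + K_3e^(4t)(1,0,-2).

x(t) = -2K_2e^(-2t) + K_3e^(4t), y(t) = K_2e^(-2t), z(t) = K_1e^(3t) + 5K_2e^(-2t) - 2K_3e^(4t)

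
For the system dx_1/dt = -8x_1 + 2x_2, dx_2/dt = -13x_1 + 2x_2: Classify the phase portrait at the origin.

A = [[-8,2],[-13,2]]; det(A-λI) = λ^2 + 6λ + 10.
λ = -3 ± i: negative real part.

stable spiral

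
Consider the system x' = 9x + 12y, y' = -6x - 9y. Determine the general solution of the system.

x(t) = -2C_1e^(3t) + C_2e^(-3t), y(t) = C_1e^(3t) - C_2e^(-3t)

Coefficient matrix A = [[9, 12], [-6, -9]].
Characteristic polynomial det(A - λI) = λ^2 - 9 = 0.
Eigenvalues λ = 3, -3.
For λ=3: (A-λI) row 1 is [6, 12], so an eigenvector is (-2, 1).
For λ=-3: (A-λI) row 1 is [12, 12], so an eigenvector is (1, -1).
General solution: C_1e^(3t)(-2,1) + C_2e^(-3t)(1,-1).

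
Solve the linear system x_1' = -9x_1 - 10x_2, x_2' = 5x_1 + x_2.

x_1(t) = C_1e^(-4t)sin(5t) - C_1e^(-4t)cos(5t) - C_2e^(-4t)sin(5t) - C_2e^(-4t)cos(5t), x_2(t) = -C_1e^(-4t)sin(5t) + C_2e^(-4t)cos(5t)

Coefficient matrix A = [[-9, -10], [5, 1]].
Characteristic polynomial det(A - λI) = λ^2 + 8λ + 41 = 0.
Eigenvalues λ = -4 ± 5i (complex conjugate pair).
For λ=-4+5i: an eigenvector is (-1,0) - i(1,-1) = (-1 - i, 0 + i).
A real fundamental pair from Re and Im of e^((-4+5i)t)v: X_1 = e^(-4t)(cos(5t)·(-1,0) + sin(5t)·(1,-1)), X_2 = e^(-4t)(sin(5t)·(-1,0) - cos(5t)·(1,-1)).
General solution: C_1X_1 + C_2X_2.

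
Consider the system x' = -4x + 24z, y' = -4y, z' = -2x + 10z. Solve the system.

Coefficient matrix A = [[-4, 0, 24], [0, -4, 0], [-2, 0, 10]].
det(A - λI) = 0 gives eigenvalues λ = 2, -4, 4.
For λ=2: eigenvector (4,0,1).
For λ=-4: eigenvector (0,1,0).
For λ=4: eigenvector (3,0,1).
General solution: c_1e^(2t)(4,0,1) + c_2e^(-4t)(0,1,0) + c_3e^(4t)(3,0,1).

x(t) = 4c_1e^(2t) + 3c_3e^(4t), y(t) = c_2e^(-4t), z(t) = c_1e^(2t) + c_3e^(4t)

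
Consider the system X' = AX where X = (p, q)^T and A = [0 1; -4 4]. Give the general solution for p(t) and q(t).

p(t) = C_1e^(2t) + C_2te^(2t) - 2C_2e^(2t), q(t) = 2C_1e^(2t) + 2C_2te^(2t) - 3C_2e^(2t)

Coefficient matrix A = [[0, 1], [-4, 4]].
Characteristic polynomial det(A - λI) = λ^2 - 4λ + 4 = 0.
Single eigenvalue λ = 2 with algebraic multiplicity 2.
Eigenvector v = (1,2); generalized eigenvector w with (A-λI)w=v is (-2,-3).
General solution: e^(2t)[C_1·v + C_2·(t·v + w)].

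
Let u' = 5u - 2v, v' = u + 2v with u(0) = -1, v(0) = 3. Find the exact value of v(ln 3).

A = [[5,-2],[1,2]]; eigenvalues λ = 4, 3.
Eigenvectors: (-2,-1) for λ=4, (1,1) for λ=3.
From the initial condition, c_1 = 4, c_2 = 7.
v(ln 3) = (4)(3^4)(-1) + (7)(3^3)(1) = -135.

-135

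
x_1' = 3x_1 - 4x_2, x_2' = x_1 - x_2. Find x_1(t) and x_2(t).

Coefficient matrix A = [[3, -4], [1, -1]].
Characteristic polynomial det(A - λI) = λ^2 - 2λ + 1 = 0.
Single eigenvalue λ = 1 with algebraic multiplicity 2.
Eigenvector v = (-2,-1); generalized eigenvector w with (A-λI)w=v is (1,1).
General solution: e^(t)[C_1·v + C_2·(t·v + w)].

x_1(t) = -2C_1e^(t) - 2C_2te^(t) + C_2e^(t), x_2(t) = -C_1e^(t) - C_2te^(t) + C_2e^(t)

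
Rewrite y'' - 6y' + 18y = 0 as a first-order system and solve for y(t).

y(t) = C_1e^(3t)cos(3t) + C_2e^(3t)sin(3t)

Let x_1 = y, x_2 = y'. Then x_1' = x_2 and x_2' = -18x_1 + 6x_2.
A = [[0,1],[-18,6]]; det(A-λI) = λ^2 - 6λ + 18.
Eigenvalues λ = 3 ± 3i.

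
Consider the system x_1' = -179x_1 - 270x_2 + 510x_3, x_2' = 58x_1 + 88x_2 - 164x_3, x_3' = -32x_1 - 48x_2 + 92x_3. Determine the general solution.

x_1(t) = -3c_1e^(t) + 10c_2e^(4t) + 6c_3e^(-4t), x_2(t) = 2c_1e^(t) - 3c_2e^(4t) - 2c_3e^(-4t), x_3(t) = 2c_2e^(4t) + c_3e^(-4t)

Coefficient matrix A = [[-179, -270, 510], [58, 88, -164], [-32, -48, 92]].
det(A - λI) = 0 gives eigenvalues λ = 1, 4, -4.
For λ=1: eigenvector (-3,2,0).
For λ=4: eigenvector (10,-3,2).
For λ=-4: eigenvector (6,-2,1).
General solution: c_1e^(t)(-3,2,0) + c_2e^(4t)(10,-3,2) + c_3e^(-4t)(6,-2,1).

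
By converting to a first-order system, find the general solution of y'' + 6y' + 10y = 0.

y(t) = C_1e^(-3t)cos(t) + C_2e^(-3t)sin(t)

Let x_1 = y, x_2 = y'. Then x_1' = x_2 and x_2' = -10x_1 - 6x_2.
A = [[0,1],[-10,-6]]; det(A-λI) = λ^2 + 6λ + 10.
Eigenvalues λ = -3 ± i.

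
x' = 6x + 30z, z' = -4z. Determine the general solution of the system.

Coefficient matrix A = [[6, 30], [0, -4]].
Characteristic polynomial det(A - λI) = λ^2 - 2λ - 24 = 0.
Eigenvalues λ = 6, -4.
For λ=6: (A-λI) row 1 is [0, 30], so an eigenvector is (-1, 0).
For λ=-4: (A-λI) row 1 is [10, 30], so an eigenvector is (3, -1).
General solution: K_1e^(6t)(-1,0) + K_2e^(-4t)(3,-1).

x(t) = -K_1e^(6t) + 3K_2e^(-4t), z(t) = -K_2e^(-4t)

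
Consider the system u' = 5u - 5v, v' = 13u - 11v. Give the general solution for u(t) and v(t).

u(t) = -K_1e^(-3t)sin(t) - 2K_1e^(-3t)cos(t) - 2K_2e^(-3t)sin(t) + K_2e^(-3t)cos(t), v(t) = -2K_1e^(-3t)sin(t) - 3K_1e^(-3t)cos(t) - 3K_2e^(-3t)sin(t) + 2K_2e^(-3t)cos(t)

Coefficient matrix A = [[5, -5], [13, -11]].
Characteristic polynomial det(A - λI) = λ^2 + 6λ + 10 = 0.
Eigenvalues λ = -3 ± i (complex conjugate pair).
For λ=-3+i: an eigenvector is (-2,-3) - i(-1,-2) = (-2 + i, -3 + 2i).
A real fundamental pair from Re and Im of e^((-3+i)t)v: X_1 = e^(-3t)(cos(t)·(-2,-3) + sin(t)·(-1,-2)), X_2 = e^(-3t)(sin(t)·(-2,-3) - cos(t)·(-1,-2)).
General solution: K_1X_1 + K_2X_2.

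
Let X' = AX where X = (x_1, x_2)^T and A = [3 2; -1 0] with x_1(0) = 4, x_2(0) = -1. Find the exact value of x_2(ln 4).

A = [[3,2],[-1,0]]; eigenvalues λ = 2, 1.
Eigenvectors: (2,-1) for λ=2, (-1,1) for λ=1.
From the initial condition, c_1 = 3, c_2 = 2.
x_2(ln 4) = (3)(4^2)(-1) + (2)(4^1)(1) = -40.

-40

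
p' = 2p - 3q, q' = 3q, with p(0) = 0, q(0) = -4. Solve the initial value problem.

p(t) = 12e^(3t) - 12e^(2t), q(t) = -4e^(3t)

Coefficient matrix A = [[2, -3], [0, 3]].
Characteristic polynomial det(A - λI) = λ^2 - 5λ + 6 = 0.
Eigenvalues λ = 3, 2.
For λ=3: (A-λI) row 1 is [-1, -3], so an eigenvector is (-3, 1).
For λ=2: (A-λI) row 1 is [0, -3], so an eigenvector is (1, 0).
General solution: C_1e^(3t)(-3,1) + C_2e^(2t)(1,0).
Applying p(0)=0, q(0)=-4 gives C_1=-4, C_2=-12.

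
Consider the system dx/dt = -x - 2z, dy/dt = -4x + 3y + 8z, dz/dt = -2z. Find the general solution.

x(t) = c_2e^(-t) + 2c_3e^(-2t), y(t) = -c_1e^(3t) + c_2e^(-t), z(t) = c_3e^(-2t)

Coefficient matrix A = [[-1, 0, -2], [-4, 3, 8], [0, 0, -2]].
det(A - λI) = 0 gives eigenvalues λ = 3, -1, -2.
For λ=3: eigenvector (0,-1,0).
For λ=-1: eigenvector (1,1,0).
For λ=-2: eigenvector (2,0,1).
General solution: c_1e^(3t)(0,-1,0) + c_2e^(-t)(1,1,0) + c_3e^(-2t)(2,0,1).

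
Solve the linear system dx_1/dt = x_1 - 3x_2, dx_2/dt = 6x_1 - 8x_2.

x_1(t) = K_1e^(-2t) + K_2e^(-5t), x_2(t) = K_1e^(-2t) + 2K_2e^(-5t)

Coefficient matrix A = [[1, -3], [6, -8]].
Characteristic polynomial det(A - λI) = λ^2 + 7λ + 10 = 0.
Eigenvalues λ = -2, -5.
For λ=-2: (A-λI) row 1 is [3, -3], so an eigenvector is (1, 1).
For λ=-5: (A-λI) row 1 is [6, -3], so an eigenvector is (1, 2).
General solution: K_1e^(-2t)(1,1) + K_2e^(-5t)(1,2).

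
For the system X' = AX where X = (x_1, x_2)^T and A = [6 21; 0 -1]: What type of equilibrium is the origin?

saddle

A = [[6,21],[0,-1]]; det(A-λI) = λ^2 - 5λ - 6.
λ = 6, -1: opposite signs.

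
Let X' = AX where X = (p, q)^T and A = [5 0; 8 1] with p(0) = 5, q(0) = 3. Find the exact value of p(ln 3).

1215

A = [[5,0],[8,1]]; eigenvalues λ = 1, 5.
Eigenvectors: (0,1) for λ=1, (-1,-2) for λ=5.
From the initial condition, c_1 = -7, c_2 = -5.
p(ln 3) = (-7)(3^1)(0) + (-5)(3^5)(-1) = 1215.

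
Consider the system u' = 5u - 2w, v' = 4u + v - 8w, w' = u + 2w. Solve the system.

u(t) = K_1e^(3t) - 2K_2e^(4t), v(t) = -2K_1e^(3t) + K_3e^(t), w(t) = K_1e^(3t) - K_2e^(4t)

Coefficient matrix A = [[5, 0, -2], [4, 1, -8], [1, 0, 2]].
det(A - λI) = 0 gives eigenvalues λ = 3, 4, 1.
For λ=3: eigenvector (1,-2,1).
For λ=4: eigenvector (-2,0,-1).
For λ=1: eigenvector (0,1,0).
General solution: K_1e^(3t)(1,-2,1) + K_2e^(4t)(-2,0,-1) + K_3e^(t)(0,1,0).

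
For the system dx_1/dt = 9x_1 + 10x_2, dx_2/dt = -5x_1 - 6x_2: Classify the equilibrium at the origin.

A = [[9,10],[-5,-6]]; det(A-λI) = λ^2 - 3λ - 4.
λ = 4, -1: opposite signs.

saddle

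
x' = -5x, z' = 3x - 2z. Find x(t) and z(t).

Coefficient matrix A = [[-5, 0], [3, -2]].
Characteristic polynomial det(A - λI) = λ^2 + 7λ + 10 = 0.
Eigenvalues λ = -5, -2.
For λ=-5: (A-λI) row 2 is [3, 3], so an eigenvector is (1, -1).
For λ=-2: (A-λI) row 1 is [-3, 0], so an eigenvector is (0, 1).
General solution: C_1e^(-5t)(1,-1) + C_2e^(-2t)(0,1).

x(t) = C_1e^(-5t), z(t) = -C_1e^(-5t) + C_2e^(-2t)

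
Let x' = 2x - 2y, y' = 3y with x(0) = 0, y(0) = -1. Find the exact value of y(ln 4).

-64

A = [[2,-2],[0,3]]; eigenvalues λ = 3, 2.
Eigenvectors: (-2,1) for λ=3, (-1,0) for λ=2.
From the initial condition, c_1 = -1, c_2 = 2.
y(ln 4) = (-1)(4^3)(1) + (2)(4^2)(0) = -64.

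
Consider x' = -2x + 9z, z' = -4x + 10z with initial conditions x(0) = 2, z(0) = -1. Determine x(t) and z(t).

x(t) = -21te^(4t) + 2e^(4t), z(t) = -14te^(4t) - e^(4t)

Coefficient matrix A = [[-2, 9], [-4, 10]].
Characteristic polynomial det(A - λI) = λ^2 - 8λ + 16 = 0.
Single eigenvalue λ = 4 with algebraic multiplicity 2.
Eigenvector v = (-3,-2); generalized eigenvector w with (A-λI)w=v is (2,1).
General solution: e^(4t)[C_1·v + C_2·(t·v + w)].
Applying x(0)=2, z(0)=-1 gives C_1=4, C_2=7.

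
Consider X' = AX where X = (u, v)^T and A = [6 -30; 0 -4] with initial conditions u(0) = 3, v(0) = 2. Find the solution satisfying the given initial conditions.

u(t) = -3e^(6t) + 6e^(-4t), v(t) = 2e^(-4t)

Coefficient matrix A = [[6, -30], [0, -4]].
Characteristic polynomial det(A - λI) = λ^2 - 2λ - 24 = 0.
Eigenvalues λ = -4, 6.
For λ=-4: (A-λI) row 1 is [10, -30], so an eigenvector is (-3, -1).
For λ=6: (A-λI) row 1 is [0, -30], so an eigenvector is (-1, 0).
General solution: C_1e^(-4t)(-3,-1) + C_2e^(6t)(-1,0).
Applying u(0)=3, v(0)=2 gives C_1=-2, C_2=3.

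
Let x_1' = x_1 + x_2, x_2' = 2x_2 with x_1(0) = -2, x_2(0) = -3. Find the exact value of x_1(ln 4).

A = [[1,1],[0,2]]; eigenvalues λ = 1, 2.
Eigenvectors: (1,0) for λ=1, (-1,-1) for λ=2.
From the initial condition, c_1 = 1, c_2 = 3.
x_1(ln 4) = (1)(4^1)(1) + (3)(4^2)(-1) = -44.

-44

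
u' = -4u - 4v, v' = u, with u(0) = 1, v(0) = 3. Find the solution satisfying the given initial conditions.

u(t) = -14te^(-2t) + e^(-2t), v(t) = 7te^(-2t) + 3e^(-2t)

Coefficient matrix A = [[-4, -4], [1, 0]].
Characteristic polynomial det(A - λI) = λ^2 + 4λ + 4 = 0.
Single eigenvalue λ = -2 with algebraic multiplicity 2.
Eigenvector v = (-2,1); generalized eigenvector w with (A-λI)w=v is (3,-1).
General solution: e^(-2t)[c_1·v + c_2·(t·v + w)].
Applying u(0)=1, v(0)=3 gives c_1=10, c_2=7.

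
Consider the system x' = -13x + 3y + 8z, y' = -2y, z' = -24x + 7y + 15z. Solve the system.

Coefficient matrix A = [[-13, 3, 8], [0, -2, 0], [-24, 7, 15]].
det(A - λI) = 0 gives eigenvalues λ = 3, -1, -2.
For λ=3: eigenvector (-1,0,-2).
For λ=-1: eigenvector (2,0,3).
For λ=-2: eigenvector (1,1,1).
General solution: c_1e^(3t)(-1,0,-2) + c_2e^(-t)(2,0,3) + c_3e^(-2t)(1,1,1).

x(t) = -c_1e^(3t) + 2c_2e^(-t) + c_3e^(-2t), y(t) = c_3e^(-2t), z(t) = -2c_1e^(3t) + 3c_2e^(-t) + c_3e^(-2t)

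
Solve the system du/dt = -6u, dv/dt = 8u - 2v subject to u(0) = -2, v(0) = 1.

u(t) = -2e^(-6t), v(t) = -3e^(-2t) + 4e^(-6t)

Coefficient matrix A = [[-6, 0], [8, -2]].
Characteristic polynomial det(A - λI) = λ^2 + 8λ + 12 = 0.
Eigenvalues λ = -6, -2.
For λ=-6: (A-λI) row 2 is [8, 4], so an eigenvector is (1, -2).
For λ=-2: (A-λI) row 1 is [-4, 0], so an eigenvector is (0, -1).
General solution: K_1e^(-6t)(1,-2) + K_2e^(-2t)(0,-1).
Applying u(0)=-2, v(0)=1 gives K_1=-2, K_2=3.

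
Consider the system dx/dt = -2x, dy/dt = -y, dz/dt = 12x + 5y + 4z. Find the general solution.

x(t) = c_1e^(-2t), y(t) = c_2e^(-t), z(t) = -2c_1e^(-2t) - c_2e^(-t) + c_3e^(4t)

Coefficient matrix A = [[-2, 0, 0], [0, -1, 0], [12, 5, 4]].
det(A - λI) = 0 gives eigenvalues λ = -2, -1, 4.
For λ=-2: eigenvector (1,0,-2).
For λ=-1: eigenvector (0,1,-1).
For λ=4: eigenvector (0,0,1).
General solution: c_1e^(-2t)(1,0,-2) + c_2e^(-t)(0,1,-1) + c_3e^(4t)(0,0,1).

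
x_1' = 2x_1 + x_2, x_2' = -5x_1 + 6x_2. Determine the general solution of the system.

x_1(t) = -c_1e^(4t)cos(t) - c_2e^(4t)sin(t), x_2(t) = c_1e^(4t)sin(t) - 2c_1e^(4t)cos(t) - 2c_2e^(4t)sin(t) - c_2e^(4t)cos(t)

Coefficient matrix A = [[2, 1], [-5, 6]].
Characteristic polynomial det(A - λI) = λ^2 - 8λ + 17 = 0.
Eigenvalues λ = 4 ± i (complex conjugate pair).
For λ=4+i: an eigenvector is (-1,-2) - i(0,1) = (-1, -2 - i).
A real fundamental pair from Re and Im of e^((4+i)t)v: X_1 = e^(4t)(cos(t)·(-1,-2) + sin(t)·(0,1)), X_2 = e^(4t)(sin(t)·(-1,-2) - cos(t)·(0,1)).
General solution: c_1X_1 + c_2X_2.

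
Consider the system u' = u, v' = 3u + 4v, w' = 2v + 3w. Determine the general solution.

u(t) = C_1e^(t), v(t) = -C_1e^(t) + C_2e^(4t), w(t) = C_1e^(t) + 2C_2e^(4t) + C_3e^(3t)

Coefficient matrix A = [[1, 0, 0], [3, 4, 0], [0, 2, 3]].
det(A - λI) = 0 gives eigenvalues λ = 1, 4, 3.
For λ=1: eigenvector (1,-1,1).
For λ=4: eigenvector (0,1,2).
For λ=3: eigenvector (0,0,1).
General solution: C_1e^(t)(1,-1,1) + C_2e^(4t)(0,1,2) + C_3e^(3t)(0,0,1).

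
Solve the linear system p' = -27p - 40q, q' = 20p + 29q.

Coefficient matrix A = [[-27, -40], [20, 29]].
Characteristic polynomial det(A - λI) = λ^2 - 2λ + 17 = 0.
Eigenvalues λ = 1 ± 4i (complex conjugate pair).
For λ=1+4i: an eigenvector is (-1,1) - i(-3,2) = (-1 + 3i, 1 - 2i).
A real fundamental pair from Re and Im of e^((1+4i)t)v: X_1 = e^(t)(cos(4t)·(-1,1) + sin(4t)·(-3,2)), X_2 = e^(t)(sin(4t)·(-1,1) - cos(4t)·(-3,2)).
General solution: C_1X_1 + C_2X_2.

p(t) = -3C_1e^(t)sin(4t) - C_1e^(t)cos(4t) - C_2e^(t)sin(4t) + 3C_2e^(t)cos(4t), q(t) = 2C_1e^(t)sin(4t) + C_1e^(t)cos(4t) + C_2e^(t)sin(4t) - 2C_2e^(t)cos(4t)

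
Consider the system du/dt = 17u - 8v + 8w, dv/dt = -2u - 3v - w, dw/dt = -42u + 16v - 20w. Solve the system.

u(t) = 2C_1e^(-3t) - C_3e^(t), v(t) = C_1e^(-3t) + C_2e^(-4t), w(t) = -4C_1e^(-3t) + C_2e^(-4t) + 2C_3e^(t)

Coefficient matrix A = [[17, -8, 8], [-2, -3, -1], [-42, 16, -20]].
det(A - λI) = 0 gives eigenvalues λ = -3, -4, 1.
For λ=-3: eigenvector (2,1,-4).
For λ=-4: eigenvector (0,1,1).
For λ=1: eigenvector (-1,0,2).
General solution: C_1e^(-3t)(2,1,-4) + C_2e^(-4t)(0,1,1) + C_3e^(t)(-1,0,2).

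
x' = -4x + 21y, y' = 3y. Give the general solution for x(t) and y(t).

x(t) = -K_1e^(-4t) + 3K_2e^(3t), y(t) = K_2e^(3t)

Coefficient matrix A = [[-4, 21], [0, 3]].
Characteristic polynomial det(A - λI) = λ^2 + λ - 12 = 0.
Eigenvalues λ = -4, 3.
For λ=-4: (A-λI) row 1 is [0, 21], so an eigenvector is (-1, 0).
For λ=3: (A-λI) row 1 is [-7, 21], so an eigenvector is (3, 1).
General solution: K_1e^(-4t)(-1,0) + K_2e^(3t)(3,1).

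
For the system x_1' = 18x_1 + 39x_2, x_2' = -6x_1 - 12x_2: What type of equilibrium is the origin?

unstable spiral

A = [[18,39],[-6,-12]]; det(A-λI) = λ^2 - 6λ + 18.
λ = 3 ± 3i: positive real part.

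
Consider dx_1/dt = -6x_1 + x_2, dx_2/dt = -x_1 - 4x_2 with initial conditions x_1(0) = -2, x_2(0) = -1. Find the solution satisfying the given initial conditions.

x_1(t) = te^(-5t) - 2e^(-5t), x_2(t) = te^(-5t) - e^(-5t)

Coefficient matrix A = [[-6, 1], [-1, -4]].
Characteristic polynomial det(A - λI) = λ^2 + 10λ + 25 = 0.
Single eigenvalue λ = -5 with algebraic multiplicity 2.
Eigenvector v = (-1,-1); generalized eigenvector w with (A-λI)w=v is (-2,-3).
General solution: e^(-5t)[c_1·v + c_2·(t·v + w)].
Applying x_1(0)=-2, x_2(0)=-1 gives c_1=4, c_2=-1.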